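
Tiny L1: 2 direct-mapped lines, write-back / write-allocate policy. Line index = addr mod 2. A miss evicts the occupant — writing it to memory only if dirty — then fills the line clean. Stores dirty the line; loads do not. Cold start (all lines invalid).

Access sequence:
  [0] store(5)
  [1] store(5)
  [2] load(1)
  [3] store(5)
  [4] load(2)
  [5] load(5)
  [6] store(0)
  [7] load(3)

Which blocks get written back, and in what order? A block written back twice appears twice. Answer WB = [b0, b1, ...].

  0 | W B5 → L1 miss [D]
  1 | W B5 → L1 hit [D]
  2 | R B1 → L1 miss wb→B5 [-]
  3 | W B5 → L1 miss [D]
  4 | R B2 → L0 miss [-]
  5 | R B5 → L1 hit [D]
  6 | W B0 → L0 miss [D]
  7 | R B3 → L1 miss wb→B5 [-]

WB = [5, 5]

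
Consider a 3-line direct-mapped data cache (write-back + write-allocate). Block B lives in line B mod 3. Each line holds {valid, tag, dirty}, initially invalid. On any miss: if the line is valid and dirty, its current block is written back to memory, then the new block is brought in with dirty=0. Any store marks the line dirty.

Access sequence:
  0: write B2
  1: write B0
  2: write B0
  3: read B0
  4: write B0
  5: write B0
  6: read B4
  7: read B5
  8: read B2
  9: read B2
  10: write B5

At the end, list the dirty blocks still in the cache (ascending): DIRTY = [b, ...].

0: W B2 -> L2 miss  d=D]
1: W B0 -> L0 miss  d=D]
2: W B0 -> L0 hit  d=D]
3: R B0 -> L0 hit  d=D]
4: W B0 -> L0 hit  d=D]
5: W B0 -> L0 hit  d=D]
6: R B4 -> L1 miss  d=-]
7: R B5 -> L2 miss wb->B2  d=-]
8: R B2 -> L2 miss  d=-]
9: R B2 -> L2 hit  d=-]
10: W B5 -> L2 miss  d=D]

DIRTY = [0, 5]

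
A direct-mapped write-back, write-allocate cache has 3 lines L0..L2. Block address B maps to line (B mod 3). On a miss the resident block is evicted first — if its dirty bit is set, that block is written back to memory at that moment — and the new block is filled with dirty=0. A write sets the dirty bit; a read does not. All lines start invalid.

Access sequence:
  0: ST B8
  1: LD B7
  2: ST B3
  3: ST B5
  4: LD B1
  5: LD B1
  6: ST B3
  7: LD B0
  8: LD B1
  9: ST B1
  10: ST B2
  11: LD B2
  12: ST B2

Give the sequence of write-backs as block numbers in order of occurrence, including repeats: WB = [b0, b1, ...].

WB = [8, 3, 5]

0: W B8 -> L2 miss  d=D]
1: R B7 -> L1 miss  d=-]
2: W B3 -> L0 miss  d=D]
3: W B5 -> L2 miss wb->B8  d=D]
4: R B1 -> L1 miss  d=-]
5: R B1 -> L1 hit  d=-]
6: W B3 -> L0 hit  d=D]
7: R B0 -> L0 miss wb->B3  d=-]
8: R B1 -> L1 hit  d=-]
9: W B1 -> L1 hit  d=D]
10: W B2 -> L2 miss wb->B5  d=D]
11: R B2 -> L2 hit  d=D]
12: W B2 -> L2 hit  d=D]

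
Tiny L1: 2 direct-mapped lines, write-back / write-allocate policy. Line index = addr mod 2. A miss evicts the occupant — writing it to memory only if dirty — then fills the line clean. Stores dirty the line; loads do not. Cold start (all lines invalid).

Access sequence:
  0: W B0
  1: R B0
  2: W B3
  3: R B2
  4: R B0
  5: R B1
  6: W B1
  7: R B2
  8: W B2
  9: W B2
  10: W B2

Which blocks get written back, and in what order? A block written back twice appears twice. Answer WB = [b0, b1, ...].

WB = [0, 3]

0: W B0 → L0 miss [D]
1: R B0 → L0 hit [D]
2: W B3 → L1 miss [D]
3: R B2 → L0 miss wb→B0 [-]
4: R B0 → L0 miss [-]
5: R B1 → L1 miss wb→B3 [-]
6: W B1 → L1 hit [D]
7: R B2 → L0 miss [-]
8: W B2 → L0 hit [D]
9: W B2 → L0 hit [D]
10: W B2 → L0 hit [D]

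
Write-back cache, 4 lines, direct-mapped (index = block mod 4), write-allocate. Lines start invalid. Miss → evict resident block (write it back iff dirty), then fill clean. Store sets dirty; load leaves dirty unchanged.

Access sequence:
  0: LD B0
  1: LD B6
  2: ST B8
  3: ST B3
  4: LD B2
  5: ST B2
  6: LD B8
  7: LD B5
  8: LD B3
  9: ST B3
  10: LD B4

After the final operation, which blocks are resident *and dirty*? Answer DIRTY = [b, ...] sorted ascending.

  0 | R B0 → L0 miss [-]
  1 | R B6 → L2 miss [-]
  2 | W B8 → L0 miss [D]
  3 | W B3 → L3 miss [D]
  4 | R B2 → L2 miss [-]
  5 | W B2 → L2 hit [D]
  6 | R B8 → L0 hit [D]
  7 | R B5 → L1 miss [-]
  8 | R B3 → L3 hit [D]
  9 | W B3 → L3 hit [D]
  10 | R B4 → L0 miss wb→B8 [-]

DIRTY = [2, 3]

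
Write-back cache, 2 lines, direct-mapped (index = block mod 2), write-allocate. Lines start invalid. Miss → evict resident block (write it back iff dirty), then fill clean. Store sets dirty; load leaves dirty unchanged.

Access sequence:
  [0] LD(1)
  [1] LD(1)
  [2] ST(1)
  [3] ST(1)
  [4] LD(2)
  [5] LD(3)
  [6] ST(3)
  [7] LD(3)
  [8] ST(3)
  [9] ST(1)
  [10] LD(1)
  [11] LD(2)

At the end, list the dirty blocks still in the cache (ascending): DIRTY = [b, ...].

DIRTY = [1]

  0 | R B1 → L1 miss [-]
  1 | R B1 → L1 hit [-]
  2 | W B1 → L1 hit [D]
  3 | W B1 → L1 hit [D]
  4 | R B2 → L0 miss [-]
  5 | R B3 → L1 miss wb→B1 [-]
  6 | W B3 → L1 hit [D]
  7 | R B3 → L1 hit [D]
  8 | W B3 → L1 hit [D]
  9 | W B1 → L1 miss wb→B3 [D]
  10 | R B1 → L1 hit [D]
  11 | R B2 → L0 hit [-]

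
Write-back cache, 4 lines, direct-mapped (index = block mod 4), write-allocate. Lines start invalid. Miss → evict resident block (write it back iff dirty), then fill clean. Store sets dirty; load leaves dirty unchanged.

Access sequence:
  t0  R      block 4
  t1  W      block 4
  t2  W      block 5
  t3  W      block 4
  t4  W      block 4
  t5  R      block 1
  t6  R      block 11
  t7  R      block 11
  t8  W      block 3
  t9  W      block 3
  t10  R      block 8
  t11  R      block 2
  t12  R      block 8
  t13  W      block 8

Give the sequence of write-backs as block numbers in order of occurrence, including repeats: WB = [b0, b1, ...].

WB = [5, 4]

  0 | R B4 → L0 miss [-]
  1 | W B4 → L0 hit [D]
  2 | W B5 → L1 miss [D]
  3 | W B4 → L0 hit [D]
  4 | W B4 → L0 hit [D]
  5 | R B1 → L1 miss wb→B5 [-]
  6 | R B11 → L3 miss [-]
  7 | R B11 → L3 hit [-]
  8 | W B3 → L3 miss [D]
  9 | W B3 → L3 hit [D]
  10 | R B8 → L0 miss wb→B4 [-]
  11 | R B2 → L2 miss [-]
  12 | R B8 → L0 hit [-]
  13 | W B8 → L0 hit [D]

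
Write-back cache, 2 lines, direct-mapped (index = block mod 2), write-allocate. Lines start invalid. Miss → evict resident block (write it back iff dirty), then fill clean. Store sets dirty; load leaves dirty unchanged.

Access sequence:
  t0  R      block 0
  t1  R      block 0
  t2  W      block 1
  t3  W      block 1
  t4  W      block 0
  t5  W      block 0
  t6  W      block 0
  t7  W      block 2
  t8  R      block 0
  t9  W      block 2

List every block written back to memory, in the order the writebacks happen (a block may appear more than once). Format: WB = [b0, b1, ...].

WB = [0, 2]

0: R B0 → L0 miss [-]
1: R B0 → L0 hit [-]
2: W B1 → L1 miss [D]
3: W B1 → L1 hit [D]
4: W B0 → L0 hit [D]
5: W B0 → L0 hit [D]
6: W B0 → L0 hit [D]
7: W B2 → L0 miss wb→B0 [D]
8: R B0 → L0 miss wb→B2 [-]
9: W B2 → L0 miss [D]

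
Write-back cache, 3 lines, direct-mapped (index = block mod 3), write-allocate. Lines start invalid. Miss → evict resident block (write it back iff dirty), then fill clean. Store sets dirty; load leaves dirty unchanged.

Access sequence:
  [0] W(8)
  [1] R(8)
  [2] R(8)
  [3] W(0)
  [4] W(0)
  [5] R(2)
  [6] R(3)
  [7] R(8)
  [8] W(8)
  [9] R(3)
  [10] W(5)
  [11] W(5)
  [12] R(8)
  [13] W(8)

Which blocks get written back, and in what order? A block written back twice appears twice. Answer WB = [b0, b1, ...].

0: W B8 -> L2 miss  d=D]
1: R B8 -> L2 hit  d=D]
2: R B8 -> L2 hit  d=D]
3: W B0 -> L0 miss  d=D]
4: W B0 -> L0 hit  d=D]
5: R B2 -> L2 miss wb->B8  d=-]
6: R B3 -> L0 miss wb->B0  d=-]
7: R B8 -> L2 miss  d=-]
8: W B8 -> L2 hit  d=D]
9: R B3 -> L0 hit  d=-]
10: W B5 -> L2 miss wb->B8  d=D]
11: W B5 -> L2 hit  d=D]
12: R B8 -> L2 miss wb->B5  d=-]
13: W B8 -> L2 hit  d=D]

WB = [8, 0, 8, 5]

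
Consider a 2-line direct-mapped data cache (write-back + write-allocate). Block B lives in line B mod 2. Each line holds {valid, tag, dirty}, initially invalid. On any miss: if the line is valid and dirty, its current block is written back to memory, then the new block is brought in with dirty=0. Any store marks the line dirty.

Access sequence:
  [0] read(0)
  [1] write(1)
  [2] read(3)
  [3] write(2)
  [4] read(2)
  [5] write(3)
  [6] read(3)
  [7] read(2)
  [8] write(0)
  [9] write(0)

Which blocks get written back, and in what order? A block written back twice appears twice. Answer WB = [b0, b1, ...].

WB = [1, 2]

  0 | R B0 → L0 miss [-]
  1 | W B1 → L1 miss [D]
  2 | R B3 → L1 miss wb→B1 [-]
  3 | W B2 → L0 miss [D]
  4 | R B2 → L0 hit [D]
  5 | W B3 → L1 hit [D]
  6 | R B3 → L1 hit [D]
  7 | R B2 → L0 hit [D]
  8 | W B0 → L0 miss wb→B2 [D]
  9 | W B0 → L0 hit [D]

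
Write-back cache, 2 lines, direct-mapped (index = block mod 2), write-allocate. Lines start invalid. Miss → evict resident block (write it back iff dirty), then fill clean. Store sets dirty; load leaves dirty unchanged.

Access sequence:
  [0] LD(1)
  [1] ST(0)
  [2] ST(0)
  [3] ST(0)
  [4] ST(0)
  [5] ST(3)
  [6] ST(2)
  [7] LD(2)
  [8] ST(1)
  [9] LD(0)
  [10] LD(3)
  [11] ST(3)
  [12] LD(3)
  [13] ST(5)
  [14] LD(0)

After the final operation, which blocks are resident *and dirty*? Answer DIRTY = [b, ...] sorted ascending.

0: R B1 → L1 miss [-]
1: W B0 → L0 miss [D]
2: W B0 → L0 hit [D]
3: W B0 → L0 hit [D]
4: W B0 → L0 hit [D]
5: W B3 → L1 miss [D]
6: W B2 → L0 miss wb→B0 [D]
7: R B2 → L0 hit [D]
8: W B1 → L1 miss wb→B3 [D]
9: R B0 → L0 miss wb→B2 [-]
10: R B3 → L1 miss wb→B1 [-]
11: W B3 → L1 hit [D]
12: R B3 → L1 hit [D]
13: W B5 → L1 miss wb→B3 [D]
14: R B0 → L0 hit [-]

DIRTY = [5]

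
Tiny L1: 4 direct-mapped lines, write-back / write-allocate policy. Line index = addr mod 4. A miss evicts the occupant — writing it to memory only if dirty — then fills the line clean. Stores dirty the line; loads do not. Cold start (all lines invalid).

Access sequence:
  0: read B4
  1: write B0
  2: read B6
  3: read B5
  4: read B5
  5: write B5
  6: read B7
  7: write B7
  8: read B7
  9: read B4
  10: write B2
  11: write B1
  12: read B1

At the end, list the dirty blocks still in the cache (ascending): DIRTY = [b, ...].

0: R B4 → L0 miss [-]
1: W B0 → L0 miss [D]
2: R B6 → L2 miss [-]
3: R B5 → L1 miss [-]
4: R B5 → L1 hit [-]
5: W B5 → L1 hit [D]
6: R B7 → L3 miss [-]
7: W B7 → L3 hit [D]
8: R B7 → L3 hit [D]
9: R B4 → L0 miss wb→B0 [-]
10: W B2 → L2 miss [D]
11: W B1 → L1 miss wb→B5 [D]
12: R B1 → L1 hit [D]

DIRTY = [1, 2, 7]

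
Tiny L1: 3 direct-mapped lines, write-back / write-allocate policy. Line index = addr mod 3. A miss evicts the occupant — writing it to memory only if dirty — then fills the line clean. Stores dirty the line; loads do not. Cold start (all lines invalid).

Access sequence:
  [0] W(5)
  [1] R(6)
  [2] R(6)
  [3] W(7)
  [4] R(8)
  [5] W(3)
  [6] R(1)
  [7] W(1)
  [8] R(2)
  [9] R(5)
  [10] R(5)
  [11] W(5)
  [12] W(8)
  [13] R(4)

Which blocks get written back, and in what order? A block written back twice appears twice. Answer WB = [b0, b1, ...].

  0 | W B5 → L2 miss [D]
  1 | R B6 → L0 miss [-]
  2 | R B6 → L0 hit [-]
  3 | W B7 → L1 miss [D]
  4 | R B8 → L2 miss wb→B5 [-]
  5 | W B3 → L0 miss [D]
  6 | R B1 → L1 miss wb→B7 [-]
  7 | W B1 → L1 hit [D]
  8 | R B2 → L2 miss [-]
  9 | R B5 → L2 miss [-]
  10 | R B5 → L2 hit [-]
  11 | W B5 → L2 hit [D]
  12 | W B8 → L2 miss wb→B5 [D]
  13 | R B4 → L1 miss wb→B1 [-]

WB = [5, 7, 5, 1]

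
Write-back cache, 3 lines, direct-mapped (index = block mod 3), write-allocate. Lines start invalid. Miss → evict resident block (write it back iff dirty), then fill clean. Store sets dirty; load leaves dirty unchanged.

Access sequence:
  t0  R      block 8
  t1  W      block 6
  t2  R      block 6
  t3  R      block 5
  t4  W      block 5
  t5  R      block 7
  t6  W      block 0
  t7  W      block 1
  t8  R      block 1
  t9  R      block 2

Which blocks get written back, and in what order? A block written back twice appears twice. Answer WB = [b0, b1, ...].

WB = [6, 5]

  0 | R B8 → L2 miss [-]
  1 | W B6 → L0 miss [D]
  2 | R B6 → L0 hit [D]
  3 | R B5 → L2 miss [-]
  4 | W B5 → L2 hit [D]
  5 | R B7 → L1 miss [-]
  6 | W B0 → L0 miss wb→B6 [D]
  7 | W B1 → L1 miss [D]
  8 | R B1 → L1 hit [D]
  9 | R B2 → L2 miss wb→B5 [-]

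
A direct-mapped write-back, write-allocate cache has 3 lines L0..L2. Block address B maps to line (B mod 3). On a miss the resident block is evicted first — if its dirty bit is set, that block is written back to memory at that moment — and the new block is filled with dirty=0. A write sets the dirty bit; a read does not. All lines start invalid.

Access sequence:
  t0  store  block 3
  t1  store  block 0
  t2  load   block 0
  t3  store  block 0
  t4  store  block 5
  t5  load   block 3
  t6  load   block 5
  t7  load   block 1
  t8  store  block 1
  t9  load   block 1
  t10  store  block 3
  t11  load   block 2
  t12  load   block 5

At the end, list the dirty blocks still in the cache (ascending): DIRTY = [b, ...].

0: W B3 -> L0 miss  d=D]
1: W B0 -> L0 miss wb->B3  d=D]
2: R B0 -> L0 hit  d=D]
3: W B0 -> L0 hit  d=D]
4: W B5 -> L2 miss  d=D]
5: R B3 -> L0 miss wb->B0  d=-]
6: R B5 -> L2 hit  d=D]
7: R B1 -> L1 miss  d=-]
8: W B1 -> L1 hit  d=D]
9: R B1 -> L1 hit  d=D]
10: W B3 -> L0 hit  d=D]
11: R B2 -> L2 miss wb->B5  d=-]
12: R B5 -> L2 miss  d=-]

DIRTY = [1, 3]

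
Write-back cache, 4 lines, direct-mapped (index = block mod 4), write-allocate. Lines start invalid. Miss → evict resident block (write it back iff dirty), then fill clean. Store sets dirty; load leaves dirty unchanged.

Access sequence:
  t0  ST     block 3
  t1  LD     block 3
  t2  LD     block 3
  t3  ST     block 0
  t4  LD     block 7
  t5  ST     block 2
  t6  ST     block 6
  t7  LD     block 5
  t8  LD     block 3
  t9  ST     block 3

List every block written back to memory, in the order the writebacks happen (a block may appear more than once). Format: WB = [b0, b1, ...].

WB = [3, 2]

0: W B3 → L3 miss [D]
1: R B3 → L3 hit [D]
2: R B3 → L3 hit [D]
3: W B0 → L0 miss [D]
4: R B7 → L3 miss wb→B3 [-]
5: W B2 → L2 miss [D]
6: W B6 → L2 miss wb→B2 [D]
7: R B5 → L1 miss [-]
8: R B3 → L3 miss [-]
9: W B3 → L3 hit [D]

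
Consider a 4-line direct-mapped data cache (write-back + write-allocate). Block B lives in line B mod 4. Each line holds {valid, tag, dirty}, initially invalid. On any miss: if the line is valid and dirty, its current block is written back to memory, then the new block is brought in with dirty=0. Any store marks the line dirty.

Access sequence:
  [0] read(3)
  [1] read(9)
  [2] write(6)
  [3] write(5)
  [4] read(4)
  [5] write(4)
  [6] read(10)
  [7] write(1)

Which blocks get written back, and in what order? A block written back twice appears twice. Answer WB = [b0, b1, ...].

  0 | R B3 → L3 miss [-]
  1 | R B9 → L1 miss [-]
  2 | W B6 → L2 miss [D]
  3 | W B5 → L1 miss [D]
  4 | R B4 → L0 miss [-]
  5 | W B4 → L0 hit [D]
  6 | R B10 → L2 miss wb→B6 [-]
  7 | W B1 → L1 miss wb→B5 [D]

WB = [6, 5]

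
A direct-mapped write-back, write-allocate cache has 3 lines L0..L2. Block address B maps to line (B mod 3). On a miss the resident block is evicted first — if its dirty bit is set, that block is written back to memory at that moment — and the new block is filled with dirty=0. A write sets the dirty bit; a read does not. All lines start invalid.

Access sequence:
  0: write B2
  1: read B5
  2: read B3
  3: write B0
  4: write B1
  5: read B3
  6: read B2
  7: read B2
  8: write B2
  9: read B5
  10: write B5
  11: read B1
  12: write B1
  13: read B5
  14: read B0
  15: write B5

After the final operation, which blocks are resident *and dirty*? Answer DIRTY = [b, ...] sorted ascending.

0: W B2 → L2 miss [D]
1: R B5 → L2 miss wb→B2 [-]
2: R B3 → L0 miss [-]
3: W B0 → L0 miss [D]
4: W B1 → L1 miss [D]
5: R B3 → L0 miss wb→B0 [-]
6: R B2 → L2 miss [-]
7: R B2 → L2 hit [-]
8: W B2 → L2 hit [D]
9: R B5 → L2 miss wb→B2 [-]
10: W B5 → L2 hit [D]
11: R B1 → L1 hit [D]
12: W B1 → L1 hit [D]
13: R B5 → L2 hit [D]
14: R B0 → L0 miss [-]
15: W B5 → L2 hit [D]

DIRTY = [1, 5]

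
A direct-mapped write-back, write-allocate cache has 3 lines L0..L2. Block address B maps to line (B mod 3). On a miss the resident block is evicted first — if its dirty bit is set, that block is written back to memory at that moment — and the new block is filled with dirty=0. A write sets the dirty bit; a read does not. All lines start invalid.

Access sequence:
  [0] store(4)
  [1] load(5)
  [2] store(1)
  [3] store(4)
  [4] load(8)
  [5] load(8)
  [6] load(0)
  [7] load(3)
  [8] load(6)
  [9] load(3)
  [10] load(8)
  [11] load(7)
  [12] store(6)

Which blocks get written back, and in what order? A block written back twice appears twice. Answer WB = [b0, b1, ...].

0: W B4 → L1 miss [D]
1: R B5 → L2 miss [-]
2: W B1 → L1 miss wb→B4 [D]
3: W B4 → L1 miss wb→B1 [D]
4: R B8 → L2 miss [-]
5: R B8 → L2 hit [-]
6: R B0 → L0 miss [-]
7: R B3 → L0 miss [-]
8: R B6 → L0 miss [-]
9: R B3 → L0 miss [-]
10: R B8 → L2 hit [-]
11: R B7 → L1 miss wb→B4 [-]
12: W B6 → L0 miss [D]

WB = [4, 1, 4]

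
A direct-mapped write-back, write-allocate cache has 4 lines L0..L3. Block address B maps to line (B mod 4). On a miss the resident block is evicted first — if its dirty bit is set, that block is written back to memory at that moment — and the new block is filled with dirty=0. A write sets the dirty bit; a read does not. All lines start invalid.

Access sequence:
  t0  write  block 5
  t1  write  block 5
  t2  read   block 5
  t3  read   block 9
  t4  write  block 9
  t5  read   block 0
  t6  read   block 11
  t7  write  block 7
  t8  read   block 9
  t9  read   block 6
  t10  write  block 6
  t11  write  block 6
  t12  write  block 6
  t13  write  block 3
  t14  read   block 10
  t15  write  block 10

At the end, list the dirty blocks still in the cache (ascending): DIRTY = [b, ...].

DIRTY = [3, 9, 10]

0: W B5 → L1 miss [D]
1: W B5 → L1 hit [D]
2: R B5 → L1 hit [D]
3: R B9 → L1 miss wb→B5 [-]
4: W B9 → L1 hit [D]
5: R B0 → L0 miss [-]
6: R B11 → L3 miss [-]
7: W B7 → L3 miss [D]
8: R B9 → L1 hit [D]
9: R B6 → L2 miss [-]
10: W B6 → L2 hit [D]
11: W B6 → L2 hit [D]
12: W B6 → L2 hit [D]
13: W B3 → L3 miss wb→B7 [D]
14: R B10 → L2 miss wb→B6 [-]
15: W B10 → L2 hit [D]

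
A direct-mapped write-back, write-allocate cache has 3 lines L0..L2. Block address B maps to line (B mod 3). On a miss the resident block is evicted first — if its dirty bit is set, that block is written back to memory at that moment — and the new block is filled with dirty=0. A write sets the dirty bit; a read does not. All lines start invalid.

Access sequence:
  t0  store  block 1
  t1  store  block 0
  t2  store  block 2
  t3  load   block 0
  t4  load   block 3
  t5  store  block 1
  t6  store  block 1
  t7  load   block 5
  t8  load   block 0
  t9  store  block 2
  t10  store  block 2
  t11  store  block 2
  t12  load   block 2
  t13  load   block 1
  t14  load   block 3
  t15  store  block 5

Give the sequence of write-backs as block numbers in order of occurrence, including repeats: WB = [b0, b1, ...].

WB = [0, 2, 2]

  0 | W B1 → L1 miss [D]
  1 | W B0 → L0 miss [D]
  2 | W B2 → L2 miss [D]
  3 | R B0 → L0 hit [D]
  4 | R B3 → L0 miss wb→B0 [-]
  5 | W B1 → L1 hit [D]
  6 | W B1 → L1 hit [D]
  7 | R B5 → L2 miss wb→B2 [-]
  8 | R B0 → L0 miss [-]
  9 | W B2 → L2 miss [D]
  10 | W B2 → L2 hit [D]
  11 | W B2 → L2 hit [D]
  12 | R B2 → L2 hit [D]
  13 | R B1 → L1 hit [D]
  14 | R B3 → L0 miss [-]
  15 | W B5 → L2 miss wb→B2 [D]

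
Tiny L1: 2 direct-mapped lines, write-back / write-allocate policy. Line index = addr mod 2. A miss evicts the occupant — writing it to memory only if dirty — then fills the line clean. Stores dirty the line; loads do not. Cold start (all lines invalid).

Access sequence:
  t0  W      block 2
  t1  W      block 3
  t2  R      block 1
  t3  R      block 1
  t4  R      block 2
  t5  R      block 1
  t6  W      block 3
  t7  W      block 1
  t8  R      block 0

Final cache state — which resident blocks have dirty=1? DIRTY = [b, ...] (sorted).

DIRTY = [1]

0: W B2 -> L0 miss  d=D]
1: W B3 -> L1 miss  d=D]
2: R B1 -> L1 miss wb->B3  d=-]
3: R B1 -> L1 hit  d=-]
4: R B2 -> L0 hit  d=D]
5: R B1 -> L1 hit  d=-]
6: W B3 -> L1 miss  d=D]
7: W B1 -> L1 miss wb->B3  d=D]
8: R B0 -> L0 miss wb->B2  d=-]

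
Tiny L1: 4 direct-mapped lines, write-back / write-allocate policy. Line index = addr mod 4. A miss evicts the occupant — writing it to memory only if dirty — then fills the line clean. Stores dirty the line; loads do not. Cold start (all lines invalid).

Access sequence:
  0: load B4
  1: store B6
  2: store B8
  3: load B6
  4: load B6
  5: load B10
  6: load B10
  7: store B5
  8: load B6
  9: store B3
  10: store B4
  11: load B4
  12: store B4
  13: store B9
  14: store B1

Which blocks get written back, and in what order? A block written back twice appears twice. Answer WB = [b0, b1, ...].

0: R B4 → L0 miss [-]
1: W B6 → L2 miss [D]
2: W B8 → L0 miss [D]
3: R B6 → L2 hit [D]
4: R B6 → L2 hit [D]
5: R B10 → L2 miss wb→B6 [-]
6: R B10 → L2 hit [-]
7: W B5 → L1 miss [D]
8: R B6 → L2 miss [-]
9: W B3 → L3 miss [D]
10: W B4 → L0 miss wb→B8 [D]
11: R B4 → L0 hit [D]
12: W B4 → L0 hit [D]
13: W B9 → L1 miss wb→B5 [D]
14: W B1 → L1 miss wb→B9 [D]

WB = [6, 8, 5, 9]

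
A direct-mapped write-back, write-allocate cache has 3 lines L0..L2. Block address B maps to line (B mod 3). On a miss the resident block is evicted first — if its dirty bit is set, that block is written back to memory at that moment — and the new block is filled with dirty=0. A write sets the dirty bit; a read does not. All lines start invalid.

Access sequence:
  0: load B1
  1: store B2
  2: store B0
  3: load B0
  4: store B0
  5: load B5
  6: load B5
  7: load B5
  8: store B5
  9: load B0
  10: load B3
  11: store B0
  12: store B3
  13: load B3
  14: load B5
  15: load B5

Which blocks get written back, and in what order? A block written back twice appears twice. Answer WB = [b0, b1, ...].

0: R B1 → L1 miss [-]
1: W B2 → L2 miss [D]
2: W B0 → L0 miss [D]
3: R B0 → L0 hit [D]
4: W B0 → L0 hit [D]
5: R B5 → L2 miss wb→B2 [-]
6: R B5 → L2 hit [-]
7: R B5 → L2 hit [-]
8: W B5 → L2 hit [D]
9: R B0 → L0 hit [D]
10: R B3 → L0 miss wb→B0 [-]
11: W B0 → L0 miss [D]
12: W B3 → L0 miss wb→B0 [D]
13: R B3 → L0 hit [D]
14: R B5 → L2 hit [D]
15: R B5 → L2 hit [D]

WB = [2, 0, 0]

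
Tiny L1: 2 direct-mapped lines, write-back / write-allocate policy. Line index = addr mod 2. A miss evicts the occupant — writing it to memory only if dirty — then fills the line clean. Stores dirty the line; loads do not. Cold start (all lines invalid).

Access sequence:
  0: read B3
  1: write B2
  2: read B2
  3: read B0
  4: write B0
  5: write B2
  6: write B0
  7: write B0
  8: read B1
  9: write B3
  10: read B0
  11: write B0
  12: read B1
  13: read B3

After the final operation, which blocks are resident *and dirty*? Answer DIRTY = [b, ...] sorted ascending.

  0 | R B3 → L1 miss [-]
  1 | W B2 → L0 miss [D]
  2 | R B2 → L0 hit [D]
  3 | R B0 → L0 miss wb→B2 [-]
  4 | W B0 → L0 hit [D]
  5 | W B2 → L0 miss wb→B0 [D]
  6 | W B0 → L0 miss wb→B2 [D]
  7 | W B0 → L0 hit [D]
  8 | R B1 → L1 miss [-]
  9 | W B3 → L1 miss [D]
  10 | R B0 → L0 hit [D]
  11 | W B0 → L0 hit [D]
  12 | R B1 → L1 miss wb→B3 [-]
  13 | R B3 → L1 miss [-]

DIRTY = [0]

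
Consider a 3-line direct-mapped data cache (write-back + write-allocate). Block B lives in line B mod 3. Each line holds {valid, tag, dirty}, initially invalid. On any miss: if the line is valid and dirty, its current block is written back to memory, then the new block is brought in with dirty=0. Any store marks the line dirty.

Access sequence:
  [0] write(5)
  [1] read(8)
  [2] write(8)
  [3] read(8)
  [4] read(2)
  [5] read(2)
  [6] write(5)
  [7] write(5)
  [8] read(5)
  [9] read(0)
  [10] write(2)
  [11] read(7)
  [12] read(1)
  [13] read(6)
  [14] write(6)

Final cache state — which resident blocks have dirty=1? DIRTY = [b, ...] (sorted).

0: W B5 -> L2 miss  d=D]
1: R B8 -> L2 miss wb->B5  d=-]
2: W B8 -> L2 hit  d=D]
3: R B8 -> L2 hit  d=D]
4: R B2 -> L2 miss wb->B8  d=-]
5: R B2 -> L2 hit  d=-]
6: W B5 -> L2 miss  d=D]
7: W B5 -> L2 hit  d=D]
8: R B5 -> L2 hit  d=D]
9: R B0 -> L0 miss  d=-]
10: W B2 -> L2 miss wb->B5  d=D]
11: R B7 -> L1 miss  d=-]
12: R B1 -> L1 miss  d=-]
13: R B6 -> L0 miss  d=-]
14: W B6 -> L0 hit  d=D]

DIRTY = [2, 6]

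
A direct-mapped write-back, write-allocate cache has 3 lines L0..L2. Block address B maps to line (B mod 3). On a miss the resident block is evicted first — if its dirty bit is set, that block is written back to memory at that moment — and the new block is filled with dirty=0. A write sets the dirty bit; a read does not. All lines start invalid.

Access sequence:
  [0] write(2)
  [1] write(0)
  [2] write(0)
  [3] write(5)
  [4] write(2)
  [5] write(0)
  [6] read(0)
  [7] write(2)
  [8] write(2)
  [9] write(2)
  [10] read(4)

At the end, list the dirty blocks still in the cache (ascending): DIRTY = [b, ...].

DIRTY = [0, 2]

0: W B2 -> L2 miss  d=D]
1: W B0 -> L0 miss  d=D]
2: W B0 -> L0 hit  d=D]
3: W B5 -> L2 miss wb->B2  d=D]
4: W B2 -> L2 miss wb->B5  d=D]
5: W B0 -> L0 hit  d=D]
6: R B0 -> L0 hit  d=D]
7: W B2 -> L2 hit  d=D]
8: W B2 -> L2 hit  d=D]
9: W B2 -> L2 hit  d=D]
10: R B4 -> L1 miss  d=-]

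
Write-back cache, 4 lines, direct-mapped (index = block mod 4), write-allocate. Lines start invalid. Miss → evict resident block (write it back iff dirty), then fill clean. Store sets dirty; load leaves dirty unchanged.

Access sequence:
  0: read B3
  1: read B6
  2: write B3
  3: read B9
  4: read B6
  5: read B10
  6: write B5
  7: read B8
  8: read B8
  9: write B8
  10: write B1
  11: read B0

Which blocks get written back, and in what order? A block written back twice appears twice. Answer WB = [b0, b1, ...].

WB = [5, 8]

0: R B3 → L3 miss [-]
1: R B6 → L2 miss [-]
2: W B3 → L3 hit [D]
3: R B9 → L1 miss [-]
4: R B6 → L2 hit [-]
5: R B10 → L2 miss [-]
6: W B5 → L1 miss [D]
7: R B8 → L0 miss [-]
8: R B8 → L0 hit [-]
9: W B8 → L0 hit [D]
10: W B1 → L1 miss wb→B5 [D]
11: R B0 → L0 miss wb→B8 [-]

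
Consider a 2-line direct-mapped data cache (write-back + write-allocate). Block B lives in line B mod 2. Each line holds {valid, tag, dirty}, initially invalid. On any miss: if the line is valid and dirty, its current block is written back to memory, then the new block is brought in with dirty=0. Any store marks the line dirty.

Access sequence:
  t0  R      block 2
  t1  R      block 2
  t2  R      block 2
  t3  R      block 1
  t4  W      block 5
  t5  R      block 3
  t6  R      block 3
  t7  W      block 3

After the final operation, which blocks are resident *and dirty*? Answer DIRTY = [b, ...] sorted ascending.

0: R B2 -> L0 miss  d=-]
1: R B2 -> L0 hit  d=-]
2: R B2 -> L0 hit  d=-]
3: R B1 -> L1 miss  d=-]
4: W B5 -> L1 miss  d=D]
5: R B3 -> L1 miss wb->B5  d=-]
6: R B3 -> L1 hit  d=-]
7: W B3 -> L1 hit  d=D]

DIRTY = [3]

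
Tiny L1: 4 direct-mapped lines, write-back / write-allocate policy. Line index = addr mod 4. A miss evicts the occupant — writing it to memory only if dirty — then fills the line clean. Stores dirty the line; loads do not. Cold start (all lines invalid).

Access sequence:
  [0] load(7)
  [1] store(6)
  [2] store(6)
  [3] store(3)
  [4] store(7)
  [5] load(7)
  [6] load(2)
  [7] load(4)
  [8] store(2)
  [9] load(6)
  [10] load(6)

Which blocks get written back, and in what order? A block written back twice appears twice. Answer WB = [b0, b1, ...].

  0 | R B7 → L3 miss [-]
  1 | W B6 → L2 miss [D]
  2 | W B6 → L2 hit [D]
  3 | W B3 → L3 miss [D]
  4 | W B7 → L3 miss wb→B3 [D]
  5 | R B7 → L3 hit [D]
  6 | R B2 → L2 miss wb→B6 [-]
  7 | R B4 → L0 miss [-]
  8 | W B2 → L2 hit [D]
  9 | R B6 → L2 miss wb→B2 [-]
  10 | R B6 → L2 hit [-]

WB = [3, 6, 2]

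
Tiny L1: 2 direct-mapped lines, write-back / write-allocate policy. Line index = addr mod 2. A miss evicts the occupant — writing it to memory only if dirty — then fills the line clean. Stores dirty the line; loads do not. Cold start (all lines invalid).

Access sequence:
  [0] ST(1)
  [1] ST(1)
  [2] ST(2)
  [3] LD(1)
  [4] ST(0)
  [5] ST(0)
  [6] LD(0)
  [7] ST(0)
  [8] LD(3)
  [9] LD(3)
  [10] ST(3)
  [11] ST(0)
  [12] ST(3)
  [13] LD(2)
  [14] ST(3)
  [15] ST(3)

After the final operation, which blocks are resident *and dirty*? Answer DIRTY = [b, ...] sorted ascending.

DIRTY = [3]

0: W B1 -> L1 miss  d=D]
1: W B1 -> L1 hit  d=D]
2: W B2 -> L0 miss  d=D]
3: R B1 -> L1 hit  d=D]
4: W B0 -> L0 miss wb->B2  d=D]
5: W B0 -> L0 hit  d=D]
6: R B0 -> L0 hit  d=D]
7: W B0 -> L0 hit  d=D]
8: R B3 -> L1 miss wb->B1  d=-]
9: R B3 -> L1 hit  d=-]
10: W B3 -> L1 hit  d=D]
11: W B0 -> L0 hit  d=D]
12: W B3 -> L1 hit  d=D]
13: R B2 -> L0 miss wb->B0  d=-]
14: W B3 -> L1 hit  d=D]
15: W B3 -> L1 hit  d=D]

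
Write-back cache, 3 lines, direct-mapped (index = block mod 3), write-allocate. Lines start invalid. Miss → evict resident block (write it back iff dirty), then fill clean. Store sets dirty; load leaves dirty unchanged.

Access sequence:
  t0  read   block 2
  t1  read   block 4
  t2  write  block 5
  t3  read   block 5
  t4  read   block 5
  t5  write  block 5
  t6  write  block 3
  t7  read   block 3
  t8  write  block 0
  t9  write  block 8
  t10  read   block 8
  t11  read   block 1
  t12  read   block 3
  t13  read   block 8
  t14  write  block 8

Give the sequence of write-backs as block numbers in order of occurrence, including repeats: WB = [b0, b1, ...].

WB = [3, 5, 0]

  0 | R B2 → L2 miss [-]
  1 | R B4 → L1 miss [-]
  2 | W B5 → L2 miss [D]
  3 | R B5 → L2 hit [D]
  4 | R B5 → L2 hit [D]
  5 | W B5 → L2 hit [D]
  6 | W B3 → L0 miss [D]
  7 | R B3 → L0 hit [D]
  8 | W B0 → L0 miss wb→B3 [D]
  9 | W B8 → L2 miss wb→B5 [D]
  10 | R B8 → L2 hit [D]
  11 | R B1 → L1 miss [-]
  12 | R B3 → L0 miss wb→B0 [-]
  13 | R B8 → L2 hit [D]
  14 | W B8 → L2 hit [D]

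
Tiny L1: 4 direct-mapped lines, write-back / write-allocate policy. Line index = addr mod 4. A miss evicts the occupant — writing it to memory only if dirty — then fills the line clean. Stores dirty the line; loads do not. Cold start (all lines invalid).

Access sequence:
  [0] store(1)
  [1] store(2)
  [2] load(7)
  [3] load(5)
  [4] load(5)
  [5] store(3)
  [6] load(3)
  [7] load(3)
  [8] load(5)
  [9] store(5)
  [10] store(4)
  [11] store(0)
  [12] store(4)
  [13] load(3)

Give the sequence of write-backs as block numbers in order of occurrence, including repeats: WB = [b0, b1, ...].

0: W B1 → L1 miss [D]
1: W B2 → L2 miss [D]
2: R B7 → L3 miss [-]
3: R B5 → L1 miss wb→B1 [-]
4: R B5 → L1 hit [-]
5: W B3 → L3 miss [D]
6: R B3 → L3 hit [D]
7: R B3 → L3 hit [D]
8: R B5 → L1 hit [-]
9: W B5 → L1 hit [D]
10: W B4 → L0 miss [D]
11: W B0 → L0 miss wb→B4 [D]
12: W B4 → L0 miss wb→B0 [D]
13: R B3 → L3 hit [D]

WB = [1, 4, 0]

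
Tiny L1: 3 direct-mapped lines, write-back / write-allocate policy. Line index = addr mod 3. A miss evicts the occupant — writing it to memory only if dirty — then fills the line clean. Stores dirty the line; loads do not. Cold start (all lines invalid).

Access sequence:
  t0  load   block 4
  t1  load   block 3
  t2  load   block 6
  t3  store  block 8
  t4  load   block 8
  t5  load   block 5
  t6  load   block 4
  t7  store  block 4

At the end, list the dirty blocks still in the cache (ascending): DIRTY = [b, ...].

0: R B4 -> L1 miss  d=-]
1: R B3 -> L0 miss  d=-]
2: R B6 -> L0 miss  d=-]
3: W B8 -> L2 miss  d=D]
4: R B8 -> L2 hit  d=D]
5: R B5 -> L2 miss wb->B8  d=-]
6: R B4 -> L1 hit  d=-]
7: W B4 -> L1 hit  d=D]

DIRTY = [4]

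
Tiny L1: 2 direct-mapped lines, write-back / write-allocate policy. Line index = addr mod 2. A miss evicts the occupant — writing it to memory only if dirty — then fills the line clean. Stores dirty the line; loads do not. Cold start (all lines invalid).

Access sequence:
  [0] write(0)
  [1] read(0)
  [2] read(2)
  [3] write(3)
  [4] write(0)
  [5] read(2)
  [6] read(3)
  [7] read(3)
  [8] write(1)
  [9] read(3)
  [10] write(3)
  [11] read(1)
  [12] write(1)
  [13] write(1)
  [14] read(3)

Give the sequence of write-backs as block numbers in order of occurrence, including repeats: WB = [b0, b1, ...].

WB = [0, 0, 3, 1, 3, 1]

0: W B0 → L0 miss [D]
1: R B0 → L0 hit [D]
2: R B2 → L0 miss wb→B0 [-]
3: W B3 → L1 miss [D]
4: W B0 → L0 miss [D]
5: R B2 → L0 miss wb→B0 [-]
6: R B3 → L1 hit [D]
7: R B3 → L1 hit [D]
8: W B1 → L1 miss wb→B3 [D]
9: R B3 → L1 miss wb→B1 [-]
10: W B3 → L1 hit [D]
11: R B1 → L1 miss wb→B3 [-]
12: W B1 → L1 hit [D]
13: W B1 → L1 hit [D]
14: R B3 → L1 miss wb→B1 [-]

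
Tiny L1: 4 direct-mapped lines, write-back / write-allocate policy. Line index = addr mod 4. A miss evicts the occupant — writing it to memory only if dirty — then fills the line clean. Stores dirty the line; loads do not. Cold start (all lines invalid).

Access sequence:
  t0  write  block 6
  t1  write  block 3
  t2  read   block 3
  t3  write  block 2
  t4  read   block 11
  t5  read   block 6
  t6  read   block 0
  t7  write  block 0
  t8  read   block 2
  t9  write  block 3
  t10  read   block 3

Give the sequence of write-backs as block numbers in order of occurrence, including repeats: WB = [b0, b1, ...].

WB = [6, 3, 2]

  0 | W B6 → L2 miss [D]
  1 | W B3 → L3 miss [D]
  2 | R B3 → L3 hit [D]
  3 | W B2 → L2 miss wb→B6 [D]
  4 | R B11 → L3 miss wb→B3 [-]
  5 | R B6 → L2 miss wb→B2 [-]
  6 | R B0 → L0 miss [-]
  7 | W B0 → L0 hit [D]
  8 | R B2 → L2 miss [-]
  9 | W B3 → L3 miss [D]
  10 | R B3 → L3 hit [D]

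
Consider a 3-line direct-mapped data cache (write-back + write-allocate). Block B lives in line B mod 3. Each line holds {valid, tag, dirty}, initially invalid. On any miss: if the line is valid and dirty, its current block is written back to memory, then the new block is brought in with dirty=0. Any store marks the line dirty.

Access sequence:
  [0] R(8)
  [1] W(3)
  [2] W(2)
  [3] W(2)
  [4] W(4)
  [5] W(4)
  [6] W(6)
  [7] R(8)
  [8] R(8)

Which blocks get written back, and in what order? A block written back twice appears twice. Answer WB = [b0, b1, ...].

0: R B8 -> L2 miss  d=-]
1: W B3 -> L0 miss  d=D]
2: W B2 -> L2 miss  d=D]
3: W B2 -> L2 hit  d=D]
4: W B4 -> L1 miss  d=D]
5: W B4 -> L1 hit  d=D]
6: W B6 -> L0 miss wb->B3  d=D]
7: R B8 -> L2 miss wb->B2  d=-]
8: R B8 -> L2 hit  d=-]

WB = [3, 2]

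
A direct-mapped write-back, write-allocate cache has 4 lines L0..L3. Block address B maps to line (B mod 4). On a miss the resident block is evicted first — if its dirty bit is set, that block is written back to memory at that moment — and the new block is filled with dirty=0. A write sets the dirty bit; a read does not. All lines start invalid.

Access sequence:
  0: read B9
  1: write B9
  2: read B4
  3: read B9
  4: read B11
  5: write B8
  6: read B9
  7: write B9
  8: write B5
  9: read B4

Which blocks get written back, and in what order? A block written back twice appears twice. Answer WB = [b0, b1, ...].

WB = [9, 8]

0: R B9 → L1 miss [-]
1: W B9 → L1 hit [D]
2: R B4 → L0 miss [-]
3: R B9 → L1 hit [D]
4: R B11 → L3 miss [-]
5: W B8 → L0 miss [D]
6: R B9 → L1 hit [D]
7: W B9 → L1 hit [D]
8: W B5 → L1 miss wb→B9 [D]
9: R B4 → L0 miss wb→B8 [-]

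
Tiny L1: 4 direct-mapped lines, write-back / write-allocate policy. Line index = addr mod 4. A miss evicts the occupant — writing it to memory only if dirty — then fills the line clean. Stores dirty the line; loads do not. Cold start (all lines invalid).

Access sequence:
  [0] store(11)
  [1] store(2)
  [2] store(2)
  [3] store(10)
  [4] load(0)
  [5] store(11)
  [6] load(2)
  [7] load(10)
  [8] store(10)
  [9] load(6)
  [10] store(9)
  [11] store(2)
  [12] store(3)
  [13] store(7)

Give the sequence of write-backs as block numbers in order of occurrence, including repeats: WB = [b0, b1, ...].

WB = [2, 10, 10, 11, 3]

0: W B11 -> L3 miss  d=D]
1: W B2 -> L2 miss  d=D]
2: W B2 -> L2 hit  d=D]
3: W B10 -> L2 miss wb->B2  d=D]
4: R B0 -> L0 miss  d=-]
5: W B11 -> L3 hit  d=D]
6: R B2 -> L2 miss wb->B10  d=-]
7: R B10 -> L2 miss  d=-]
8: W B10 -> L2 hit  d=D]
9: R B6 -> L2 miss wb->B10  d=-]
10: W B9 -> L1 miss  d=D]
11: W B2 -> L2 miss  d=D]
12: W B3 -> L3 miss wb->B11  d=D]
13: W B7 -> L3 miss wb->B3  d=D]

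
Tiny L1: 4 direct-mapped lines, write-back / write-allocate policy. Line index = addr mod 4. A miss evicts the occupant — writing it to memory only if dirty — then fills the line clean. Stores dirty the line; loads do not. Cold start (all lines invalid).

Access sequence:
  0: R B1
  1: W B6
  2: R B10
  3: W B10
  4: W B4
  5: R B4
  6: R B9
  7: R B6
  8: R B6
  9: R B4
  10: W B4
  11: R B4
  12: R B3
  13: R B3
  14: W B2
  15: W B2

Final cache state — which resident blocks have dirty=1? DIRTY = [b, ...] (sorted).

0: R B1 → L1 miss [-]
1: W B6 → L2 miss [D]
2: R B10 → L2 miss wb→B6 [-]
3: W B10 → L2 hit [D]
4: W B4 → L0 miss [D]
5: R B4 → L0 hit [D]
6: R B9 → L1 miss [-]
7: R B6 → L2 miss wb→B10 [-]
8: R B6 → L2 hit [-]
9: R B4 → L0 hit [D]
10: W B4 → L0 hit [D]
11: R B4 → L0 hit [D]
12: R B3 → L3 miss [-]
13: R B3 → L3 hit [-]
14: W B2 → L2 miss [D]
15: W B2 → L2 hit [D]

DIRTY = [2, 4]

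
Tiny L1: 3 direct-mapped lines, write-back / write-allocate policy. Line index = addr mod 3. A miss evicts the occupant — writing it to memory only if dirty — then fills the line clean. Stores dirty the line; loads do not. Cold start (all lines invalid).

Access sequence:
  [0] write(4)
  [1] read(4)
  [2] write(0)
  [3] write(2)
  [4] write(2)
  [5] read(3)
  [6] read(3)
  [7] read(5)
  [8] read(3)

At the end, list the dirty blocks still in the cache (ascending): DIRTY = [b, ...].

  0 | W B4 → L1 miss [D]
  1 | R B4 → L1 hit [D]
  2 | W B0 → L0 miss [D]
  3 | W B2 → L2 miss [D]
  4 | W B2 → L2 hit [D]
  5 | R B3 → L0 miss wb→B0 [-]
  6 | R B3 → L0 hit [-]
  7 | R B5 → L2 miss wb→B2 [-]
  8 | R B3 → L0 hit [-]

DIRTY = [4]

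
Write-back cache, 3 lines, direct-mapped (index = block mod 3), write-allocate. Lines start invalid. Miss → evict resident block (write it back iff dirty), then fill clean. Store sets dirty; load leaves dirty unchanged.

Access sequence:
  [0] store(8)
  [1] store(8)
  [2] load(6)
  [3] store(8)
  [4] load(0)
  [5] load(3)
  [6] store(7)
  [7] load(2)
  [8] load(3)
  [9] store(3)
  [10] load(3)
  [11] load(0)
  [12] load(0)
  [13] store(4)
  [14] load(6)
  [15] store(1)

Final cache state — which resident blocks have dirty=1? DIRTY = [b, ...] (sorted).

0: W B8 -> L2 miss  d=D]
1: W B8 -> L2 hit  d=D]
2: R B6 -> L0 miss  d=-]
3: W B8 -> L2 hit  d=D]
4: R B0 -> L0 miss  d=-]
5: R B3 -> L0 miss  d=-]
6: W B7 -> L1 miss  d=D]
7: R B2 -> L2 miss wb->B8  d=-]
8: R B3 -> L0 hit  d=-]
9: W B3 -> L0 hit  d=D]
10: R B3 -> L0 hit  d=D]
11: R B0 -> L0 miss wb->B3  d=-]
12: R B0 -> L0 hit  d=-]
13: W B4 -> L1 miss wb->B7  d=D]
14: R B6 -> L0 miss  d=-]
15: W B1 -> L1 miss wb->B4  d=D]

DIRTY = [1]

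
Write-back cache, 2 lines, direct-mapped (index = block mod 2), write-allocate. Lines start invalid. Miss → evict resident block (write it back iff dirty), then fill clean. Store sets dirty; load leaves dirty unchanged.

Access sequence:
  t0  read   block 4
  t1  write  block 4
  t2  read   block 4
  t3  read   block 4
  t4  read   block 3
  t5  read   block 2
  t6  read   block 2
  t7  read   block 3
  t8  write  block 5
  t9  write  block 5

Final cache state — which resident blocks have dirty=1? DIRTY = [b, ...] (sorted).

DIRTY = [5]

0: R B4 → L0 miss [-]
1: W B4 → L0 hit [D]
2: R B4 → L0 hit [D]
3: R B4 → L0 hit [D]
4: R B3 → L1 miss [-]
5: R B2 → L0 miss wb→B4 [-]
6: R B2 → L0 hit [-]
7: R B3 → L1 hit [-]
8: W B5 → L1 miss [D]
9: W B5 → L1 hit [D]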